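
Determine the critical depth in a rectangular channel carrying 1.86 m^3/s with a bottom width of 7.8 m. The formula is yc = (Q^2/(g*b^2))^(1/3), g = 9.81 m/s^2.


Using yc = (Q^2 / (g * b^2))^(1/3):
Q^2 = 1.86^2 = 3.46.
g * b^2 = 9.81 * 7.8^2 = 9.81 * 60.84 = 596.84.
Q^2 / (g*b^2) = 3.46 / 596.84 = 0.0058.
yc = 0.0058^(1/3) = 0.1796 m.

0.1796


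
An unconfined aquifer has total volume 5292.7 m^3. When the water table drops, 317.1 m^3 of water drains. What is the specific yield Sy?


Specific yield Sy = Volume drained / Total volume.
Sy = 317.1 / 5292.7
   = 0.0599.

0.0599


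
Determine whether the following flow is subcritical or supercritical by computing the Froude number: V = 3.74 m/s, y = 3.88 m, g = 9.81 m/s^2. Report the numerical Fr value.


The Froude number is defined as Fr = V / sqrt(g*y).
g*y = 9.81 * 3.88 = 38.0628.
sqrt(g*y) = sqrt(38.0628) = 6.1695.
Fr = 3.74 / 6.1695 = 0.6062.
Since Fr < 1, the flow is subcritical.

0.6062


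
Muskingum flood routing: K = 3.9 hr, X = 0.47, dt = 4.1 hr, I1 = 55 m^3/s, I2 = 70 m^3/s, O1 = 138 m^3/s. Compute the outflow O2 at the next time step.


Muskingum coefficients:
denom = 2*K*(1-X) + dt = 2*3.9*(1-0.47) + 4.1 = 8.234.
C0 = (dt - 2*K*X)/denom = (4.1 - 2*3.9*0.47)/8.234 = 0.0527.
C1 = (dt + 2*K*X)/denom = (4.1 + 2*3.9*0.47)/8.234 = 0.9432.
C2 = (2*K*(1-X) - dt)/denom = 0.0041.
O2 = C0*I2 + C1*I1 + C2*O1
   = 0.0527*70 + 0.9432*55 + 0.0041*138
   = 56.13 m^3/s.

56.13


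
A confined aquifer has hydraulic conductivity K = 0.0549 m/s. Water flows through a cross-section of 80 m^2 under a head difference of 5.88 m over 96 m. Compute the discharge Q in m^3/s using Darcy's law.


Darcy's law: Q = K * A * i, where i = dh/L.
Hydraulic gradient i = 5.88 / 96 = 0.06125.
Q = 0.0549 * 80 * 0.06125
  = 0.269 m^3/s.

0.269


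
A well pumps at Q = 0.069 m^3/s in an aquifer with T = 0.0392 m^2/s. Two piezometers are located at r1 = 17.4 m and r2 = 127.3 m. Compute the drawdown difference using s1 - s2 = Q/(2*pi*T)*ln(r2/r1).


Thiem equation: s1 - s2 = Q/(2*pi*T) * ln(r2/r1).
ln(r2/r1) = ln(127.3/17.4) = 1.9901.
Q/(2*pi*T) = 0.069 / (2*pi*0.0392) = 0.069 / 0.2463 = 0.2801.
s1 - s2 = 0.2801 * 1.9901 = 0.5575 m.

0.5575


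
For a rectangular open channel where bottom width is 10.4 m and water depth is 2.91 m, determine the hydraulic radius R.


For a rectangular section:
Flow area A = b * y = 10.4 * 2.91 = 30.26 m^2.
Wetted perimeter P = b + 2y = 10.4 + 2*2.91 = 16.22 m.
Hydraulic radius R = A/P = 30.26 / 16.22 = 1.8658 m.

1.8658


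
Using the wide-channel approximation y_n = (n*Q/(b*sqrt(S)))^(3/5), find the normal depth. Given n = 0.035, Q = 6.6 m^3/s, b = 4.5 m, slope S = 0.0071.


We use the wide-channel approximation y_n = (n*Q/(b*sqrt(S)))^(3/5).
sqrt(S) = sqrt(0.0071) = 0.084261.
Numerator: n*Q = 0.035 * 6.6 = 0.231.
Denominator: b*sqrt(S) = 4.5 * 0.084261 = 0.379175.
arg = 0.6092.
y_n = 0.6092^(3/5) = 0.7428 m.

0.7428


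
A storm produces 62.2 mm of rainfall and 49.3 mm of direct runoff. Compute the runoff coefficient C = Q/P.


The runoff coefficient C = runoff depth / rainfall depth.
C = 49.3 / 62.2
  = 0.7926.

0.7926


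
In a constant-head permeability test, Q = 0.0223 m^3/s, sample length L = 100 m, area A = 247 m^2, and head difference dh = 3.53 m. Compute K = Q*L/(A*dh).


From K = Q*L / (A*dh):
Numerator: Q*L = 0.0223 * 100 = 2.23.
Denominator: A*dh = 247 * 3.53 = 871.91.
K = 2.23 / 871.91 = 0.002558 m/s.

0.002558


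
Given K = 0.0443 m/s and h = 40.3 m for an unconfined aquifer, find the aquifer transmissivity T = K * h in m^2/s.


Transmissivity is defined as T = K * h.
T = 0.0443 * 40.3
  = 1.7853 m^2/s.

1.7853


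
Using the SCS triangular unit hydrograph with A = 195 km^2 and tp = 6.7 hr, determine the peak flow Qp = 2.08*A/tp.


SCS formula: Qp = 2.08 * A / tp.
Qp = 2.08 * 195 / 6.7
   = 405.6 / 6.7
   = 60.54 m^3/s per cm.

60.54


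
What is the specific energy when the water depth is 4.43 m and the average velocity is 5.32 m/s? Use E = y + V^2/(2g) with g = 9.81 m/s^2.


Specific energy E = y + V^2/(2g).
Velocity head = V^2/(2g) = 5.32^2 / (2*9.81) = 28.3024 / 19.62 = 1.4425 m.
E = 4.43 + 1.4425 = 5.8725 m.

5.8725


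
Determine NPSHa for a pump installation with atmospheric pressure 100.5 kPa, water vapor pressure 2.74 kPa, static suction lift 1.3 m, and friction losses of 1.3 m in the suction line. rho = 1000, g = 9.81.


NPSHa = p_atm/(rho*g) - z_s - hf_s - p_vap/(rho*g).
p_atm/(rho*g) = 100.5*1000 / (1000*9.81) = 10.245 m.
p_vap/(rho*g) = 2.74*1000 / (1000*9.81) = 0.279 m.
NPSHa = 10.245 - 1.3 - 1.3 - 0.279
      = 7.37 m.

7.37


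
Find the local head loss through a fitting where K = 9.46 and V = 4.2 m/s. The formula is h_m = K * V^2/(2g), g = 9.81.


Minor loss formula: h_m = K * V^2/(2g).
V^2 = 4.2^2 = 17.64.
V^2/(2g) = 17.64 / 19.62 = 0.8991 m.
h_m = 9.46 * 0.8991 = 8.5053 m.

8.5053


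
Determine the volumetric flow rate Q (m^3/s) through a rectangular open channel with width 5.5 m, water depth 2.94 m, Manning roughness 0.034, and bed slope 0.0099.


For a rectangular channel, the cross-sectional area A = b * y = 5.5 * 2.94 = 16.17 m^2.
The wetted perimeter P = b + 2y = 5.5 + 2*2.94 = 11.38 m.
Hydraulic radius R = A/P = 16.17/11.38 = 1.4209 m.
Velocity V = (1/n)*R^(2/3)*S^(1/2) = (1/0.034)*1.4209^(2/3)*0.0099^(1/2) = 3.6987 m/s.
Discharge Q = A * V = 16.17 * 3.6987 = 59.808 m^3/s.

59.808


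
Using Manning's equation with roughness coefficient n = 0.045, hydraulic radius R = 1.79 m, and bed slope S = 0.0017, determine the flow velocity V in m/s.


Manning's equation gives V = (1/n) * R^(2/3) * S^(1/2).
First, compute R^(2/3) = 1.79^(2/3) = 1.4742.
Next, S^(1/2) = 0.0017^(1/2) = 0.041231.
Then 1/n = 1/0.045 = 22.22.
V = 22.22 * 1.4742 * 0.041231 = 1.3508 m/s.

1.3508


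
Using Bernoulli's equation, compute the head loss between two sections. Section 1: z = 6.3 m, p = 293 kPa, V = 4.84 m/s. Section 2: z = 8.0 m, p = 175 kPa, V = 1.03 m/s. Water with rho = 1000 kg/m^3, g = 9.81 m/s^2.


Total head at each section: H = z + p/(rho*g) + V^2/(2g).
H1 = 6.3 + 293*1000/(1000*9.81) + 4.84^2/(2*9.81)
   = 6.3 + 29.867 + 1.194
   = 37.361 m.
H2 = 8.0 + 175*1000/(1000*9.81) + 1.03^2/(2*9.81)
   = 8.0 + 17.839 + 0.0541
   = 25.893 m.
h_L = H1 - H2 = 37.361 - 25.893 = 11.468 m.

11.468


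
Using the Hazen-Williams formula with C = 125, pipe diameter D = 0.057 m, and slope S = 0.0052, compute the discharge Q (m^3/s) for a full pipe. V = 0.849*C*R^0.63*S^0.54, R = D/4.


For a full circular pipe, R = D/4 = 0.057/4 = 0.0143 m.
V = 0.849 * 125 * 0.0143^0.63 * 0.0052^0.54
  = 0.849 * 125 * 0.068692 * 0.058431
  = 0.426 m/s.
Pipe area A = pi*D^2/4 = pi*0.057^2/4 = 0.0026 m^2.
Q = A * V = 0.0026 * 0.426 = 0.0011 m^3/s.

0.0011


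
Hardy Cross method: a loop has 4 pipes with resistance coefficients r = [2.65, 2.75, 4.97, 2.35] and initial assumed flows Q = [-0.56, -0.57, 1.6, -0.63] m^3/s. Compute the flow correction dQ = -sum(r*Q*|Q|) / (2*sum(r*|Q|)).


Numerator terms (r*Q*|Q|): 2.65*-0.56*|-0.56| = -0.831; 2.75*-0.57*|-0.57| = -0.8935; 4.97*1.6*|1.6| = 12.7232; 2.35*-0.63*|-0.63| = -0.9327.
Sum of numerator = 10.066.
Denominator terms (r*|Q|): 2.65*|-0.56| = 1.484; 2.75*|-0.57| = 1.5675; 4.97*|1.6| = 7.952; 2.35*|-0.63| = 1.4805.
2 * sum of denominator = 2 * 12.484 = 24.968.
dQ = -10.066 / 24.968 = -0.4032 m^3/s.

-0.4032


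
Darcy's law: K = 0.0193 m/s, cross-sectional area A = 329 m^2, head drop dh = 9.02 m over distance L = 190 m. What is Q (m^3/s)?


Darcy's law: Q = K * A * i, where i = dh/L.
Hydraulic gradient i = 9.02 / 190 = 0.047474.
Q = 0.0193 * 329 * 0.047474
  = 0.3014 m^3/s.

0.3014


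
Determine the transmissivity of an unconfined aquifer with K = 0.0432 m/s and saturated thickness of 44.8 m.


Transmissivity is defined as T = K * h.
T = 0.0432 * 44.8
  = 1.9354 m^2/s.

1.9354


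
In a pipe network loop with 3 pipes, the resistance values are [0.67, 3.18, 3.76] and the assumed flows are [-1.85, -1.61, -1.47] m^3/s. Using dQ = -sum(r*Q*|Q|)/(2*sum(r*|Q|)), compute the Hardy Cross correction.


Numerator terms (r*Q*|Q|): 0.67*-1.85*|-1.85| = -2.2931; 3.18*-1.61*|-1.61| = -8.2429; 3.76*-1.47*|-1.47| = -8.125.
Sum of numerator = -18.6609.
Denominator terms (r*|Q|): 0.67*|-1.85| = 1.2395; 3.18*|-1.61| = 5.1198; 3.76*|-1.47| = 5.5272.
2 * sum of denominator = 2 * 11.8865 = 23.773.
dQ = --18.6609 / 23.773 = 0.785 m^3/s.

0.785


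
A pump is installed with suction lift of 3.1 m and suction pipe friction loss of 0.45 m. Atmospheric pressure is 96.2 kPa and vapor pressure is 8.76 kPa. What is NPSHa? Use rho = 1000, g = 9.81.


NPSHa = p_atm/(rho*g) - z_s - hf_s - p_vap/(rho*g).
p_atm/(rho*g) = 96.2*1000 / (1000*9.81) = 9.806 m.
p_vap/(rho*g) = 8.76*1000 / (1000*9.81) = 0.893 m.
NPSHa = 9.806 - 3.1 - 0.45 - 0.893
      = 5.36 m.

5.36


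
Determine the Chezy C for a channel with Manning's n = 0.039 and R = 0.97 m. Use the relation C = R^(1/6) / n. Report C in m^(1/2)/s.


The Chezy coefficient relates to Manning's n through C = R^(1/6) / n.
R^(1/6) = 0.97^(1/6) = 0.994936.
C = 0.994936 / 0.039 = 25.51 m^(1/2)/s.

25.51


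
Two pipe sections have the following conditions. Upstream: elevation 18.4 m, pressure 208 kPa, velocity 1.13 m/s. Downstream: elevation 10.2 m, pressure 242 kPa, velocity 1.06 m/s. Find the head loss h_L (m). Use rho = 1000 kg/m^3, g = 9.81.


Total head at each section: H = z + p/(rho*g) + V^2/(2g).
H1 = 18.4 + 208*1000/(1000*9.81) + 1.13^2/(2*9.81)
   = 18.4 + 21.203 + 0.0651
   = 39.668 m.
H2 = 10.2 + 242*1000/(1000*9.81) + 1.06^2/(2*9.81)
   = 10.2 + 24.669 + 0.0573
   = 34.926 m.
h_L = H1 - H2 = 39.668 - 34.926 = 4.742 m.

4.742


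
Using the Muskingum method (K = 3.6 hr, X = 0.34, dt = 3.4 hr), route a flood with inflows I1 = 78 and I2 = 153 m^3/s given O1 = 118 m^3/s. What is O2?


Muskingum coefficients:
denom = 2*K*(1-X) + dt = 2*3.6*(1-0.34) + 3.4 = 8.152.
C0 = (dt - 2*K*X)/denom = (3.4 - 2*3.6*0.34)/8.152 = 0.1168.
C1 = (dt + 2*K*X)/denom = (3.4 + 2*3.6*0.34)/8.152 = 0.7174.
C2 = (2*K*(1-X) - dt)/denom = 0.1658.
O2 = C0*I2 + C1*I1 + C2*O1
   = 0.1168*153 + 0.7174*78 + 0.1658*118
   = 93.39 m^3/s.

93.39


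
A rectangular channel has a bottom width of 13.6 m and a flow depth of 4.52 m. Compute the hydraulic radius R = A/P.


For a rectangular section:
Flow area A = b * y = 13.6 * 4.52 = 61.47 m^2.
Wetted perimeter P = b + 2y = 13.6 + 2*4.52 = 22.64 m.
Hydraulic radius R = A/P = 61.47 / 22.64 = 2.7152 m.

2.7152


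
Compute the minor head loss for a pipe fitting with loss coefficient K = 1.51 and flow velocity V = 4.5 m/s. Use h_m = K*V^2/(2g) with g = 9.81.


Minor loss formula: h_m = K * V^2/(2g).
V^2 = 4.5^2 = 20.25.
V^2/(2g) = 20.25 / 19.62 = 1.0321 m.
h_m = 1.51 * 1.0321 = 1.5585 m.

1.5585


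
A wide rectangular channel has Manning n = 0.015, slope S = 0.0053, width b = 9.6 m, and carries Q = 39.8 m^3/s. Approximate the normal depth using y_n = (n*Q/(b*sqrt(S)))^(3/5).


We use the wide-channel approximation y_n = (n*Q/(b*sqrt(S)))^(3/5).
sqrt(S) = sqrt(0.0053) = 0.072801.
Numerator: n*Q = 0.015 * 39.8 = 0.597.
Denominator: b*sqrt(S) = 9.6 * 0.072801 = 0.69889.
arg = 0.8542.
y_n = 0.8542^(3/5) = 0.9098 m.

0.9098


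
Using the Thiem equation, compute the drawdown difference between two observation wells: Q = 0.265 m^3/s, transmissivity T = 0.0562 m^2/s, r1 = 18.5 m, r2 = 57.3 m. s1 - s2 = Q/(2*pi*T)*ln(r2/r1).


Thiem equation: s1 - s2 = Q/(2*pi*T) * ln(r2/r1).
ln(r2/r1) = ln(57.3/18.5) = 1.1305.
Q/(2*pi*T) = 0.265 / (2*pi*0.0562) = 0.265 / 0.3531 = 0.7505.
s1 - s2 = 0.7505 * 1.1305 = 0.8484 m.

0.8484


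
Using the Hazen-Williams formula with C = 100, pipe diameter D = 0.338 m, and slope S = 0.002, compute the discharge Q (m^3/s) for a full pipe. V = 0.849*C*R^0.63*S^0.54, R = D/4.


For a full circular pipe, R = D/4 = 0.338/4 = 0.0845 m.
V = 0.849 * 100 * 0.0845^0.63 * 0.002^0.54
  = 0.849 * 100 * 0.210824 * 0.034878
  = 0.6243 m/s.
Pipe area A = pi*D^2/4 = pi*0.338^2/4 = 0.0897 m^2.
Q = A * V = 0.0897 * 0.6243 = 0.056 m^3/s.

0.056


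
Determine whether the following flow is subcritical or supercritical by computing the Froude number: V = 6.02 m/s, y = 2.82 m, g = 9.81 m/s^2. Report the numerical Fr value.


The Froude number is defined as Fr = V / sqrt(g*y).
g*y = 9.81 * 2.82 = 27.6642.
sqrt(g*y) = sqrt(27.6642) = 5.2597.
Fr = 6.02 / 5.2597 = 1.1446.
Since Fr > 1, the flow is supercritical.

1.1446


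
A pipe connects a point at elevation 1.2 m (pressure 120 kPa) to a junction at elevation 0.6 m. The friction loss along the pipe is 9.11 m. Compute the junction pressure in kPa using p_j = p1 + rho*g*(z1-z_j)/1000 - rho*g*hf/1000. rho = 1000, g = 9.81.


Junction pressure: p_j = p1 + rho*g*(z1 - z_j)/1000 - rho*g*hf/1000.
Elevation term = 1000*9.81*(1.2 - 0.6)/1000 = 5.886 kPa.
Friction term = 1000*9.81*9.11/1000 = 89.369 kPa.
p_j = 120 + 5.886 - 89.369 = 36.52 kPa.

36.52


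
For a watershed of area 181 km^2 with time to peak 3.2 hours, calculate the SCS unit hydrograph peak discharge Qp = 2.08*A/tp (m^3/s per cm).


SCS formula: Qp = 2.08 * A / tp.
Qp = 2.08 * 181 / 3.2
   = 376.48 / 3.2
   = 117.65 m^3/s per cm.

117.65


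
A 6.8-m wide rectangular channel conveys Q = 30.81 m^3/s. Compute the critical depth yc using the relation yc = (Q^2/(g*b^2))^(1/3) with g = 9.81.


Using yc = (Q^2 / (g * b^2))^(1/3):
Q^2 = 30.81^2 = 949.26.
g * b^2 = 9.81 * 6.8^2 = 9.81 * 46.24 = 453.61.
Q^2 / (g*b^2) = 949.26 / 453.61 = 2.0927.
yc = 2.0927^(1/3) = 1.2791 m.

1.2791


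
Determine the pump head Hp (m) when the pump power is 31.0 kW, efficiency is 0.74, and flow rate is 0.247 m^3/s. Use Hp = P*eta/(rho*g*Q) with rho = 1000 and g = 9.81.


Pump head formula: Hp = P * eta / (rho * g * Q).
Numerator: P * eta = 31.0 * 1000 * 0.74 = 22940.0 W.
Denominator: rho * g * Q = 1000 * 9.81 * 0.247 = 2423.07.
Hp = 22940.0 / 2423.07 = 9.47 m.

9.47


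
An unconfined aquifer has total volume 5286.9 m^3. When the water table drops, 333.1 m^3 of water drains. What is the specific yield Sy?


Specific yield Sy = Volume drained / Total volume.
Sy = 333.1 / 5286.9
   = 0.063.

0.063


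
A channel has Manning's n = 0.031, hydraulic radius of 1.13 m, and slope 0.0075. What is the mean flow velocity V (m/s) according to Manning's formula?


Manning's equation gives V = (1/n) * R^(2/3) * S^(1/2).
First, compute R^(2/3) = 1.13^(2/3) = 1.0849.
Next, S^(1/2) = 0.0075^(1/2) = 0.086603.
Then 1/n = 1/0.031 = 32.26.
V = 32.26 * 1.0849 * 0.086603 = 3.0308 m/s.

3.0308


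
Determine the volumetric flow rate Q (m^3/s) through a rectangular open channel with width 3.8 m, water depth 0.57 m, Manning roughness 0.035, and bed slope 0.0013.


For a rectangular channel, the cross-sectional area A = b * y = 3.8 * 0.57 = 2.17 m^2.
The wetted perimeter P = b + 2y = 3.8 + 2*0.57 = 4.94 m.
Hydraulic radius R = A/P = 2.17/4.94 = 0.4385 m.
Velocity V = (1/n)*R^(2/3)*S^(1/2) = (1/0.035)*0.4385^(2/3)*0.0013^(1/2) = 0.5946 m/s.
Discharge Q = A * V = 2.17 * 0.5946 = 1.288 m^3/s.

1.288


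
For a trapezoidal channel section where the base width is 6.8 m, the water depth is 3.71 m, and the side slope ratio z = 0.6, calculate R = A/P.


For a trapezoidal section with side slope z:
A = (b + z*y)*y = (6.8 + 0.6*3.71)*3.71 = 33.486 m^2.
P = b + 2*y*sqrt(1 + z^2) = 6.8 + 2*3.71*sqrt(1 + 0.6^2) = 15.453 m.
R = A/P = 33.486 / 15.453 = 2.167 m.

2.167


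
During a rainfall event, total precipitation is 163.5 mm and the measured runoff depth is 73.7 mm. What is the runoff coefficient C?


The runoff coefficient C = runoff depth / rainfall depth.
C = 73.7 / 163.5
  = 0.4508.

0.4508


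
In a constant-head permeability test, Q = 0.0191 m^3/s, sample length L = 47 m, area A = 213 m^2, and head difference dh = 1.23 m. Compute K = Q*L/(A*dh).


From K = Q*L / (A*dh):
Numerator: Q*L = 0.0191 * 47 = 0.8977.
Denominator: A*dh = 213 * 1.23 = 261.99.
K = 0.8977 / 261.99 = 0.003426 m/s.

0.003426


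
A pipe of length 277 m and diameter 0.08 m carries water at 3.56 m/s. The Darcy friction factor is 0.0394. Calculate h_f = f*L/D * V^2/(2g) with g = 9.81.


Darcy-Weisbach equation: h_f = f * (L/D) * V^2/(2g).
f * L/D = 0.0394 * 277/0.08 = 136.4225.
V^2/(2g) = 3.56^2 / (2*9.81) = 12.6736 / 19.62 = 0.646 m.
h_f = 136.4225 * 0.646 = 88.123 m.

88.123


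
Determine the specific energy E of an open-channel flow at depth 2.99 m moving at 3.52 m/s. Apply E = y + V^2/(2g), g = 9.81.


Specific energy E = y + V^2/(2g).
Velocity head = V^2/(2g) = 3.52^2 / (2*9.81) = 12.3904 / 19.62 = 0.6315 m.
E = 2.99 + 0.6315 = 3.6215 m.

3.6215


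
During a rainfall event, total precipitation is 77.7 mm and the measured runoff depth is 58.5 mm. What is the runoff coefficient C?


The runoff coefficient C = runoff depth / rainfall depth.
C = 58.5 / 77.7
  = 0.7529.

0.7529


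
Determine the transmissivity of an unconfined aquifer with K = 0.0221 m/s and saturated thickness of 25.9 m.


Transmissivity is defined as T = K * h.
T = 0.0221 * 25.9
  = 0.5724 m^2/s.

0.5724


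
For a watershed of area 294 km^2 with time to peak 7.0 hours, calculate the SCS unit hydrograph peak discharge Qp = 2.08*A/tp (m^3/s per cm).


SCS formula: Qp = 2.08 * A / tp.
Qp = 2.08 * 294 / 7.0
   = 611.52 / 7.0
   = 87.36 m^3/s per cm.

87.36


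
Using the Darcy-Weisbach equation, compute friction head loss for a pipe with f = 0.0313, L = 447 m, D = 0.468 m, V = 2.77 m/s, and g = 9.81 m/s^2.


Darcy-Weisbach equation: h_f = f * (L/D) * V^2/(2g).
f * L/D = 0.0313 * 447/0.468 = 29.8955.
V^2/(2g) = 2.77^2 / (2*9.81) = 7.6729 / 19.62 = 0.3911 m.
h_f = 29.8955 * 0.3911 = 11.691 m.

11.691


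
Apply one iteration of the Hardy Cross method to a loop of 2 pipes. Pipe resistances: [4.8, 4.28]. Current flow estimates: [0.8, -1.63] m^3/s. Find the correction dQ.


Numerator terms (r*Q*|Q|): 4.8*0.8*|0.8| = 3.072; 4.28*-1.63*|-1.63| = -11.3715.
Sum of numerator = -8.2995.
Denominator terms (r*|Q|): 4.8*|0.8| = 3.84; 4.28*|-1.63| = 6.9764.
2 * sum of denominator = 2 * 10.8164 = 21.6328.
dQ = --8.2995 / 21.6328 = 0.3837 m^3/s.

0.3837


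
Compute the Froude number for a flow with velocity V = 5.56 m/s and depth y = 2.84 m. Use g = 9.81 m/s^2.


The Froude number is defined as Fr = V / sqrt(g*y).
g*y = 9.81 * 2.84 = 27.8604.
sqrt(g*y) = sqrt(27.8604) = 5.2783.
Fr = 5.56 / 5.2783 = 1.0534.

1.0534


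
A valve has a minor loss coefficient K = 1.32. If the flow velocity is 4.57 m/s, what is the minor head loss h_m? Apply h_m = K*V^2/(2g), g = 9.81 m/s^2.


Minor loss formula: h_m = K * V^2/(2g).
V^2 = 4.57^2 = 20.8849.
V^2/(2g) = 20.8849 / 19.62 = 1.0645 m.
h_m = 1.32 * 1.0645 = 1.4051 m.

1.4051


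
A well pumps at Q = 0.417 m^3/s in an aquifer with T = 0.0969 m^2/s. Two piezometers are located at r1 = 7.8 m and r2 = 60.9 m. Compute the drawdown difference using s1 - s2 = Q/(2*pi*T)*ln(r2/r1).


Thiem equation: s1 - s2 = Q/(2*pi*T) * ln(r2/r1).
ln(r2/r1) = ln(60.9/7.8) = 2.0551.
Q/(2*pi*T) = 0.417 / (2*pi*0.0969) = 0.417 / 0.6088 = 0.6849.
s1 - s2 = 0.6849 * 2.0551 = 1.4076 m.

1.4076


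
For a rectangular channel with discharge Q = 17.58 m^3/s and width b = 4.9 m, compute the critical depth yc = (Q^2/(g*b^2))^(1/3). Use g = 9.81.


Using yc = (Q^2 / (g * b^2))^(1/3):
Q^2 = 17.58^2 = 309.06.
g * b^2 = 9.81 * 4.9^2 = 9.81 * 24.01 = 235.54.
Q^2 / (g*b^2) = 309.06 / 235.54 = 1.3121.
yc = 1.3121^(1/3) = 1.0948 m.

1.0948


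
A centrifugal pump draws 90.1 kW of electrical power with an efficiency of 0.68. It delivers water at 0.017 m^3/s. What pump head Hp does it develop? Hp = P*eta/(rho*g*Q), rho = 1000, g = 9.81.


Pump head formula: Hp = P * eta / (rho * g * Q).
Numerator: P * eta = 90.1 * 1000 * 0.68 = 61268.0 W.
Denominator: rho * g * Q = 1000 * 9.81 * 0.017 = 166.77.
Hp = 61268.0 / 166.77 = 367.38 m.

367.38


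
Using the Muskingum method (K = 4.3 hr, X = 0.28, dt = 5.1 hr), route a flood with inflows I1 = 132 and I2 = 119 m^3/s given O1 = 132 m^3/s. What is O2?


Muskingum coefficients:
denom = 2*K*(1-X) + dt = 2*4.3*(1-0.28) + 5.1 = 11.292.
C0 = (dt - 2*K*X)/denom = (5.1 - 2*4.3*0.28)/11.292 = 0.2384.
C1 = (dt + 2*K*X)/denom = (5.1 + 2*4.3*0.28)/11.292 = 0.6649.
C2 = (2*K*(1-X) - dt)/denom = 0.0967.
O2 = C0*I2 + C1*I1 + C2*O1
   = 0.2384*119 + 0.6649*132 + 0.0967*132
   = 128.9 m^3/s.

128.9


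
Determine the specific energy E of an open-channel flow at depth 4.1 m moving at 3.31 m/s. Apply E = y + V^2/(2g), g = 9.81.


Specific energy E = y + V^2/(2g).
Velocity head = V^2/(2g) = 3.31^2 / (2*9.81) = 10.9561 / 19.62 = 0.5584 m.
E = 4.1 + 0.5584 = 4.6584 m.

4.6584


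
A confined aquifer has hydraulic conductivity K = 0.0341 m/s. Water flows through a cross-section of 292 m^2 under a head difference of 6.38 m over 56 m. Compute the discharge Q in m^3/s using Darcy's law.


Darcy's law: Q = K * A * i, where i = dh/L.
Hydraulic gradient i = 6.38 / 56 = 0.113929.
Q = 0.0341 * 292 * 0.113929
  = 1.1344 m^3/s.

1.1344


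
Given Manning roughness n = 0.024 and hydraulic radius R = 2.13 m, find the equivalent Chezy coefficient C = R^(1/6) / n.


The Chezy coefficient relates to Manning's n through C = R^(1/6) / n.
R^(1/6) = 2.13^(1/6) = 1.134305.
C = 1.134305 / 0.024 = 47.26 m^(1/2)/s.

47.26


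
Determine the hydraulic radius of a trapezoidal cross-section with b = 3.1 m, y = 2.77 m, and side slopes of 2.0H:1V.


For a trapezoidal section with side slope z:
A = (b + z*y)*y = (3.1 + 2.0*2.77)*2.77 = 23.933 m^2.
P = b + 2*y*sqrt(1 + z^2) = 3.1 + 2*2.77*sqrt(1 + 2.0^2) = 15.488 m.
R = A/P = 23.933 / 15.488 = 1.5453 m.

1.5453


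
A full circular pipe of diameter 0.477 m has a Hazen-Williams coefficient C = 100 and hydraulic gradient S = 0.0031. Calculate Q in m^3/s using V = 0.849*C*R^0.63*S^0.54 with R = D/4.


For a full circular pipe, R = D/4 = 0.477/4 = 0.1192 m.
V = 0.849 * 100 * 0.1192^0.63 * 0.0031^0.54
  = 0.849 * 100 * 0.26192 * 0.044191
  = 0.9827 m/s.
Pipe area A = pi*D^2/4 = pi*0.477^2/4 = 0.1787 m^2.
Q = A * V = 0.1787 * 0.9827 = 0.1756 m^3/s.

0.1756


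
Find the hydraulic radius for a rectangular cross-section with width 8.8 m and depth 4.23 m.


For a rectangular section:
Flow area A = b * y = 8.8 * 4.23 = 37.22 m^2.
Wetted perimeter P = b + 2y = 8.8 + 2*4.23 = 17.26 m.
Hydraulic radius R = A/P = 37.22 / 17.26 = 2.1567 m.

2.1567


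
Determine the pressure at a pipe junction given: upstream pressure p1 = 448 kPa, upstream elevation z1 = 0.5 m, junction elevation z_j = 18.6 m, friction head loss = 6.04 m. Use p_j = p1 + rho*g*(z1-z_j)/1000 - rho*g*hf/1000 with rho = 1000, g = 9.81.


Junction pressure: p_j = p1 + rho*g*(z1 - z_j)/1000 - rho*g*hf/1000.
Elevation term = 1000*9.81*(0.5 - 18.6)/1000 = -177.561 kPa.
Friction term = 1000*9.81*6.04/1000 = 59.252 kPa.
p_j = 448 + -177.561 - 59.252 = 211.19 kPa.

211.19


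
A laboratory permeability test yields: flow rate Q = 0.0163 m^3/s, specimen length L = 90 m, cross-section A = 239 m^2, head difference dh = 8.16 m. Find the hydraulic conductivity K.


From K = Q*L / (A*dh):
Numerator: Q*L = 0.0163 * 90 = 1.467.
Denominator: A*dh = 239 * 8.16 = 1950.24.
K = 1.467 / 1950.24 = 0.000752 m/s.

0.000752


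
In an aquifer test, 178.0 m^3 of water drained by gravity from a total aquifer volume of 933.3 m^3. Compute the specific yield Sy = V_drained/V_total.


Specific yield Sy = Volume drained / Total volume.
Sy = 178.0 / 933.3
   = 0.1907.

0.1907


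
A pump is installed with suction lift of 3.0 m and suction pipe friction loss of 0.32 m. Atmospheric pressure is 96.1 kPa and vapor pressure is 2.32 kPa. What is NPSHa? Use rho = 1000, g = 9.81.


NPSHa = p_atm/(rho*g) - z_s - hf_s - p_vap/(rho*g).
p_atm/(rho*g) = 96.1*1000 / (1000*9.81) = 9.796 m.
p_vap/(rho*g) = 2.32*1000 / (1000*9.81) = 0.236 m.
NPSHa = 9.796 - 3.0 - 0.32 - 0.236
      = 6.24 m.

6.24


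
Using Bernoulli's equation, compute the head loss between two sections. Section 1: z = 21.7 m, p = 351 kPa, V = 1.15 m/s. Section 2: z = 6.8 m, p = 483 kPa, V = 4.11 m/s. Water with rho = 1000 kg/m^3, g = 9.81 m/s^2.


Total head at each section: H = z + p/(rho*g) + V^2/(2g).
H1 = 21.7 + 351*1000/(1000*9.81) + 1.15^2/(2*9.81)
   = 21.7 + 35.78 + 0.0674
   = 57.547 m.
H2 = 6.8 + 483*1000/(1000*9.81) + 4.11^2/(2*9.81)
   = 6.8 + 49.235 + 0.861
   = 56.896 m.
h_L = H1 - H2 = 57.547 - 56.896 = 0.651 m.

0.651


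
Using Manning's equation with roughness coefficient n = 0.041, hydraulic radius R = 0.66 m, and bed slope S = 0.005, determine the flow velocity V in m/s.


Manning's equation gives V = (1/n) * R^(2/3) * S^(1/2).
First, compute R^(2/3) = 0.66^(2/3) = 0.758.
Next, S^(1/2) = 0.005^(1/2) = 0.070711.
Then 1/n = 1/0.041 = 24.39.
V = 24.39 * 0.758 * 0.070711 = 1.3074 m/s.

1.3074


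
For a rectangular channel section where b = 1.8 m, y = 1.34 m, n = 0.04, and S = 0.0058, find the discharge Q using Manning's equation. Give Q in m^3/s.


For a rectangular channel, the cross-sectional area A = b * y = 1.8 * 1.34 = 2.41 m^2.
The wetted perimeter P = b + 2y = 1.8 + 2*1.34 = 4.48 m.
Hydraulic radius R = A/P = 2.41/4.48 = 0.5384 m.
Velocity V = (1/n)*R^(2/3)*S^(1/2) = (1/0.04)*0.5384^(2/3)*0.0058^(1/2) = 1.26 m/s.
Discharge Q = A * V = 2.41 * 1.26 = 3.039 m^3/s.

3.039


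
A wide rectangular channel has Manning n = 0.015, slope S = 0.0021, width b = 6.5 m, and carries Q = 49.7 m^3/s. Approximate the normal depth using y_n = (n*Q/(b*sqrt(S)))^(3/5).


We use the wide-channel approximation y_n = (n*Q/(b*sqrt(S)))^(3/5).
sqrt(S) = sqrt(0.0021) = 0.045826.
Numerator: n*Q = 0.015 * 49.7 = 0.7455.
Denominator: b*sqrt(S) = 6.5 * 0.045826 = 0.297869.
arg = 2.5028.
y_n = 2.5028^(3/5) = 1.734 m.

1.734


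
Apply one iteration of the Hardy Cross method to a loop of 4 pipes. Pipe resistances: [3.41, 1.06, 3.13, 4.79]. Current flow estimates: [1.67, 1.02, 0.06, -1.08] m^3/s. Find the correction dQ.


Numerator terms (r*Q*|Q|): 3.41*1.67*|1.67| = 9.5101; 1.06*1.02*|1.02| = 1.1028; 3.13*0.06*|0.06| = 0.0113; 4.79*-1.08*|-1.08| = -5.5871.
Sum of numerator = 5.0372.
Denominator terms (r*|Q|): 3.41*|1.67| = 5.6947; 1.06*|1.02| = 1.0812; 3.13*|0.06| = 0.1878; 4.79*|-1.08| = 5.1732.
2 * sum of denominator = 2 * 12.1369 = 24.2738.
dQ = -5.0372 / 24.2738 = -0.2075 m^3/s.

-0.2075


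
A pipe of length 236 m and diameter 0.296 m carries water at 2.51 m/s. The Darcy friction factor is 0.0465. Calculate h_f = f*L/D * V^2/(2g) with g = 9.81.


Darcy-Weisbach equation: h_f = f * (L/D) * V^2/(2g).
f * L/D = 0.0465 * 236/0.296 = 37.0743.
V^2/(2g) = 2.51^2 / (2*9.81) = 6.3001 / 19.62 = 0.3211 m.
h_f = 37.0743 * 0.3211 = 11.905 m.

11.905


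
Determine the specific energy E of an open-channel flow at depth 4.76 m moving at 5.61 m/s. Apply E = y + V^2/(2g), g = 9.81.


Specific energy E = y + V^2/(2g).
Velocity head = V^2/(2g) = 5.61^2 / (2*9.81) = 31.4721 / 19.62 = 1.6041 m.
E = 4.76 + 1.6041 = 6.3641 m.

6.3641


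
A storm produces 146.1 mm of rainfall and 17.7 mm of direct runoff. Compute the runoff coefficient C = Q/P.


The runoff coefficient C = runoff depth / rainfall depth.
C = 17.7 / 146.1
  = 0.1211.

0.1211


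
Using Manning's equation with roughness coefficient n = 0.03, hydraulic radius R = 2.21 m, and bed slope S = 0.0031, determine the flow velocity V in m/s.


Manning's equation gives V = (1/n) * R^(2/3) * S^(1/2).
First, compute R^(2/3) = 2.21^(2/3) = 1.6967.
Next, S^(1/2) = 0.0031^(1/2) = 0.055678.
Then 1/n = 1/0.03 = 33.33.
V = 33.33 * 1.6967 * 0.055678 = 3.1489 m/s.

3.1489


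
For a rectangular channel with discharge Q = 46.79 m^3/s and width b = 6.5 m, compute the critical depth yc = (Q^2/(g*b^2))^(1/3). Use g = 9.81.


Using yc = (Q^2 / (g * b^2))^(1/3):
Q^2 = 46.79^2 = 2189.3.
g * b^2 = 9.81 * 6.5^2 = 9.81 * 42.25 = 414.47.
Q^2 / (g*b^2) = 2189.3 / 414.47 = 5.2822.
yc = 5.2822^(1/3) = 1.7416 m.

1.7416


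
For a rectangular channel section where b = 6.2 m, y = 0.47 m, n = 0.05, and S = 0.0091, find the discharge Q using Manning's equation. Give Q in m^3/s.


For a rectangular channel, the cross-sectional area A = b * y = 6.2 * 0.47 = 2.91 m^2.
The wetted perimeter P = b + 2y = 6.2 + 2*0.47 = 7.14 m.
Hydraulic radius R = A/P = 2.91/7.14 = 0.4081 m.
Velocity V = (1/n)*R^(2/3)*S^(1/2) = (1/0.05)*0.4081^(2/3)*0.0091^(1/2) = 1.0497 m/s.
Discharge Q = A * V = 2.91 * 1.0497 = 3.059 m^3/s.

3.059


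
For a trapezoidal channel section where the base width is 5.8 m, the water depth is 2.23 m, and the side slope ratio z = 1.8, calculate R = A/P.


For a trapezoidal section with side slope z:
A = (b + z*y)*y = (5.8 + 1.8*2.23)*2.23 = 21.885 m^2.
P = b + 2*y*sqrt(1 + z^2) = 5.8 + 2*2.23*sqrt(1 + 1.8^2) = 14.984 m.
R = A/P = 21.885 / 14.984 = 1.4606 m.

1.4606


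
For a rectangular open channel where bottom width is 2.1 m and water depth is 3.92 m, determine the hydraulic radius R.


For a rectangular section:
Flow area A = b * y = 2.1 * 3.92 = 8.23 m^2.
Wetted perimeter P = b + 2y = 2.1 + 2*3.92 = 9.94 m.
Hydraulic radius R = A/P = 8.23 / 9.94 = 0.8282 m.

0.8282


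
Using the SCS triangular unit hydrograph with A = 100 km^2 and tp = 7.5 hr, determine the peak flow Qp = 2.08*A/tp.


SCS formula: Qp = 2.08 * A / tp.
Qp = 2.08 * 100 / 7.5
   = 208.0 / 7.5
   = 27.73 m^3/s per cm.

27.73


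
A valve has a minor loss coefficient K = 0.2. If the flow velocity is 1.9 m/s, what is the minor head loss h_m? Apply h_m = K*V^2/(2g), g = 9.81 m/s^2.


Minor loss formula: h_m = K * V^2/(2g).
V^2 = 1.9^2 = 3.61.
V^2/(2g) = 3.61 / 19.62 = 0.184 m.
h_m = 0.2 * 0.184 = 0.0368 m.

0.0368


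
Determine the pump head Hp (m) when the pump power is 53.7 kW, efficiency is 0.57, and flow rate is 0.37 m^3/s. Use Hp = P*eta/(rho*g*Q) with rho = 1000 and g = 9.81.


Pump head formula: Hp = P * eta / (rho * g * Q).
Numerator: P * eta = 53.7 * 1000 * 0.57 = 30609.0 W.
Denominator: rho * g * Q = 1000 * 9.81 * 0.37 = 3629.7.
Hp = 30609.0 / 3629.7 = 8.43 m.

8.43


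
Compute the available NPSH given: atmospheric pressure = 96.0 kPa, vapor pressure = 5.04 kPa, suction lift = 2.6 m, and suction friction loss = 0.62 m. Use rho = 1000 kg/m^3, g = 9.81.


NPSHa = p_atm/(rho*g) - z_s - hf_s - p_vap/(rho*g).
p_atm/(rho*g) = 96.0*1000 / (1000*9.81) = 9.786 m.
p_vap/(rho*g) = 5.04*1000 / (1000*9.81) = 0.514 m.
NPSHa = 9.786 - 2.6 - 0.62 - 0.514
      = 6.05 m.

6.05


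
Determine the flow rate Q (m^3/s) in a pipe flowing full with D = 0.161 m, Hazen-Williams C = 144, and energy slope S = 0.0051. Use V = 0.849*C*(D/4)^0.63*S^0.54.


For a full circular pipe, R = D/4 = 0.161/4 = 0.0403 m.
V = 0.849 * 144 * 0.0403^0.63 * 0.0051^0.54
  = 0.849 * 144 * 0.13213 * 0.057821
  = 0.934 m/s.
Pipe area A = pi*D^2/4 = pi*0.161^2/4 = 0.0204 m^2.
Q = A * V = 0.0204 * 0.934 = 0.019 m^3/s.

0.019


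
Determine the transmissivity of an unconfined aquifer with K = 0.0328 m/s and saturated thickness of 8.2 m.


Transmissivity is defined as T = K * h.
T = 0.0328 * 8.2
  = 0.269 m^2/s.

0.269


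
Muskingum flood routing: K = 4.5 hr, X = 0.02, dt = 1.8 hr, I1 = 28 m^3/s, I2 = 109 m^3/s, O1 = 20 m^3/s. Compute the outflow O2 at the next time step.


Muskingum coefficients:
denom = 2*K*(1-X) + dt = 2*4.5*(1-0.02) + 1.8 = 10.62.
C0 = (dt - 2*K*X)/denom = (1.8 - 2*4.5*0.02)/10.62 = 0.1525.
C1 = (dt + 2*K*X)/denom = (1.8 + 2*4.5*0.02)/10.62 = 0.1864.
C2 = (2*K*(1-X) - dt)/denom = 0.661.
O2 = C0*I2 + C1*I1 + C2*O1
   = 0.1525*109 + 0.1864*28 + 0.661*20
   = 35.07 m^3/s.

35.07


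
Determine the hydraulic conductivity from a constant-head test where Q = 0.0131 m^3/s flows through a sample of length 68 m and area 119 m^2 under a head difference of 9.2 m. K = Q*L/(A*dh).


From K = Q*L / (A*dh):
Numerator: Q*L = 0.0131 * 68 = 0.8908.
Denominator: A*dh = 119 * 9.2 = 1094.8.
K = 0.8908 / 1094.8 = 0.000814 m/s.

0.000814


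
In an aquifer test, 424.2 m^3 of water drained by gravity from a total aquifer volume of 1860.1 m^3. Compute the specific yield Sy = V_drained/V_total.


Specific yield Sy = Volume drained / Total volume.
Sy = 424.2 / 1860.1
   = 0.2281.

0.2281


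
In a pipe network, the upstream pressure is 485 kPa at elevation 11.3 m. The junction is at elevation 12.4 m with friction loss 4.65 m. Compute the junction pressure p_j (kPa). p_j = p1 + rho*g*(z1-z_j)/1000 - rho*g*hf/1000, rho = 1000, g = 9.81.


Junction pressure: p_j = p1 + rho*g*(z1 - z_j)/1000 - rho*g*hf/1000.
Elevation term = 1000*9.81*(11.3 - 12.4)/1000 = -10.791 kPa.
Friction term = 1000*9.81*4.65/1000 = 45.617 kPa.
p_j = 485 + -10.791 - 45.617 = 428.59 kPa.

428.59


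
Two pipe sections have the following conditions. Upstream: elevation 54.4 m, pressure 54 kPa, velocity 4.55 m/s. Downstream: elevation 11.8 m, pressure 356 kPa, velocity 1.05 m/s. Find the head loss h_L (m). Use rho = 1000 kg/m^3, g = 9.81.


Total head at each section: H = z + p/(rho*g) + V^2/(2g).
H1 = 54.4 + 54*1000/(1000*9.81) + 4.55^2/(2*9.81)
   = 54.4 + 5.505 + 1.0552
   = 60.96 m.
H2 = 11.8 + 356*1000/(1000*9.81) + 1.05^2/(2*9.81)
   = 11.8 + 36.29 + 0.0562
   = 48.146 m.
h_L = H1 - H2 = 60.96 - 48.146 = 12.814 m.

12.814


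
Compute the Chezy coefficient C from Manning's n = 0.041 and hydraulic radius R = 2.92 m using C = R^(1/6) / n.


The Chezy coefficient relates to Manning's n through C = R^(1/6) / n.
R^(1/6) = 2.92^(1/6) = 1.195539.
C = 1.195539 / 0.041 = 29.16 m^(1/2)/s.

29.16


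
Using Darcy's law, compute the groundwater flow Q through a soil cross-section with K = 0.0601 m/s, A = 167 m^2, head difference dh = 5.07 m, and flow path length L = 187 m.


Darcy's law: Q = K * A * i, where i = dh/L.
Hydraulic gradient i = 5.07 / 187 = 0.027112.
Q = 0.0601 * 167 * 0.027112
  = 0.2721 m^3/s.

0.2721


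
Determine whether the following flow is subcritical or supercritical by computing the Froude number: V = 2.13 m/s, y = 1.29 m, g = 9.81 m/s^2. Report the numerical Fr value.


The Froude number is defined as Fr = V / sqrt(g*y).
g*y = 9.81 * 1.29 = 12.6549.
sqrt(g*y) = sqrt(12.6549) = 3.5574.
Fr = 2.13 / 3.5574 = 0.5988.
Since Fr < 1, the flow is subcritical.

0.5988


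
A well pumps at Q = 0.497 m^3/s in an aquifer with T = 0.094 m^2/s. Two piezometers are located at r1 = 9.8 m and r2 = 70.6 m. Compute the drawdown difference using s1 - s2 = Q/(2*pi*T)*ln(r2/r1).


Thiem equation: s1 - s2 = Q/(2*pi*T) * ln(r2/r1).
ln(r2/r1) = ln(70.6/9.8) = 1.9746.
Q/(2*pi*T) = 0.497 / (2*pi*0.094) = 0.497 / 0.5906 = 0.8415.
s1 - s2 = 0.8415 * 1.9746 = 1.6616 m.

1.6616


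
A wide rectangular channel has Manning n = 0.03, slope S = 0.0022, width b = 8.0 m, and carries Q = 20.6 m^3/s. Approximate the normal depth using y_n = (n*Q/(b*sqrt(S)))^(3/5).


We use the wide-channel approximation y_n = (n*Q/(b*sqrt(S)))^(3/5).
sqrt(S) = sqrt(0.0022) = 0.046904.
Numerator: n*Q = 0.03 * 20.6 = 0.618.
Denominator: b*sqrt(S) = 8.0 * 0.046904 = 0.375232.
arg = 1.647.
y_n = 1.647^(3/5) = 1.349 m.

1.349


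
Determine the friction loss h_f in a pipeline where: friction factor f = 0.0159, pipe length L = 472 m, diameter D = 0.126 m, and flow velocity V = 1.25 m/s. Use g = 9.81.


Darcy-Weisbach equation: h_f = f * (L/D) * V^2/(2g).
f * L/D = 0.0159 * 472/0.126 = 59.5619.
V^2/(2g) = 1.25^2 / (2*9.81) = 1.5625 / 19.62 = 0.0796 m.
h_f = 59.5619 * 0.0796 = 4.743 m.

4.743


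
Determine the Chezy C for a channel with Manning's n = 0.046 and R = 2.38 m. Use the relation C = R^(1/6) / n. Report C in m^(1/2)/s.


The Chezy coefficient relates to Manning's n through C = R^(1/6) / n.
R^(1/6) = 2.38^(1/6) = 1.155481.
C = 1.155481 / 0.046 = 25.12 m^(1/2)/s.

25.12


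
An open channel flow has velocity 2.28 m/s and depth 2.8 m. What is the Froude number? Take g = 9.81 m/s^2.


The Froude number is defined as Fr = V / sqrt(g*y).
g*y = 9.81 * 2.8 = 27.468.
sqrt(g*y) = sqrt(27.468) = 5.241.
Fr = 2.28 / 5.241 = 0.435.

0.435


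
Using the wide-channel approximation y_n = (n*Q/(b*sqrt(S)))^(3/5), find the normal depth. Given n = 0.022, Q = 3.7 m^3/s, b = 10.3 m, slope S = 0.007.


We use the wide-channel approximation y_n = (n*Q/(b*sqrt(S)))^(3/5).
sqrt(S) = sqrt(0.007) = 0.083666.
Numerator: n*Q = 0.022 * 3.7 = 0.0814.
Denominator: b*sqrt(S) = 10.3 * 0.083666 = 0.86176.
arg = 0.0945.
y_n = 0.0945^(3/5) = 0.2427 m.

0.2427


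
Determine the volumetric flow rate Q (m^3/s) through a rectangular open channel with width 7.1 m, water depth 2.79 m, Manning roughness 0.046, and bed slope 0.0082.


For a rectangular channel, the cross-sectional area A = b * y = 7.1 * 2.79 = 19.81 m^2.
The wetted perimeter P = b + 2y = 7.1 + 2*2.79 = 12.68 m.
Hydraulic radius R = A/P = 19.81/12.68 = 1.5622 m.
Velocity V = (1/n)*R^(2/3)*S^(1/2) = (1/0.046)*1.5622^(2/3)*0.0082^(1/2) = 2.6504 m/s.
Discharge Q = A * V = 19.81 * 2.6504 = 52.502 m^3/s.

52.502


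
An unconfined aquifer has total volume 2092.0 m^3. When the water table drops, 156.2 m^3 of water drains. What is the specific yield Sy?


Specific yield Sy = Volume drained / Total volume.
Sy = 156.2 / 2092.0
   = 0.0747.

0.0747


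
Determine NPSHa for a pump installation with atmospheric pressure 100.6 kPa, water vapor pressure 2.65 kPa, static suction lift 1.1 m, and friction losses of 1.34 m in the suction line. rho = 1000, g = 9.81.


NPSHa = p_atm/(rho*g) - z_s - hf_s - p_vap/(rho*g).
p_atm/(rho*g) = 100.6*1000 / (1000*9.81) = 10.255 m.
p_vap/(rho*g) = 2.65*1000 / (1000*9.81) = 0.27 m.
NPSHa = 10.255 - 1.1 - 1.34 - 0.27
      = 7.54 m.

7.54


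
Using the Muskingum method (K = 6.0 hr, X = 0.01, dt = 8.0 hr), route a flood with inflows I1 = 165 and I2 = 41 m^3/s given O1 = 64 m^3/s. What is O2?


Muskingum coefficients:
denom = 2*K*(1-X) + dt = 2*6.0*(1-0.01) + 8.0 = 19.88.
C0 = (dt - 2*K*X)/denom = (8.0 - 2*6.0*0.01)/19.88 = 0.3964.
C1 = (dt + 2*K*X)/denom = (8.0 + 2*6.0*0.01)/19.88 = 0.4085.
C2 = (2*K*(1-X) - dt)/denom = 0.1952.
O2 = C0*I2 + C1*I1 + C2*O1
   = 0.3964*41 + 0.4085*165 + 0.1952*64
   = 96.14 m^3/s.

96.14


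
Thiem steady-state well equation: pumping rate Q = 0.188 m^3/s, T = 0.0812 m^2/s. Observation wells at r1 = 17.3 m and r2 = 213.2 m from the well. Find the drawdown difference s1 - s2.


Thiem equation: s1 - s2 = Q/(2*pi*T) * ln(r2/r1).
ln(r2/r1) = ln(213.2/17.3) = 2.5115.
Q/(2*pi*T) = 0.188 / (2*pi*0.0812) = 0.188 / 0.5102 = 0.3685.
s1 - s2 = 0.3685 * 2.5115 = 0.9255 m.

0.9255


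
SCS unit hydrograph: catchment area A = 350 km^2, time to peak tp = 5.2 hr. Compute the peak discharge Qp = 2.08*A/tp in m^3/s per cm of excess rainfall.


SCS formula: Qp = 2.08 * A / tp.
Qp = 2.08 * 350 / 5.2
   = 728.0 / 5.2
   = 140.0 m^3/s per cm.

140.0


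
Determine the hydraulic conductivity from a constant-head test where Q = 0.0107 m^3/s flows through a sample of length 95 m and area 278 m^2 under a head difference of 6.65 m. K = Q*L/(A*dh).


From K = Q*L / (A*dh):
Numerator: Q*L = 0.0107 * 95 = 1.0165.
Denominator: A*dh = 278 * 6.65 = 1848.7.
K = 1.0165 / 1848.7 = 0.00055 m/s.

0.00055


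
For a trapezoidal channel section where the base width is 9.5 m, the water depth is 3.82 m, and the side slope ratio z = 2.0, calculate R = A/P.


For a trapezoidal section with side slope z:
A = (b + z*y)*y = (9.5 + 2.0*3.82)*3.82 = 65.475 m^2.
P = b + 2*y*sqrt(1 + z^2) = 9.5 + 2*3.82*sqrt(1 + 2.0^2) = 26.584 m.
R = A/P = 65.475 / 26.584 = 2.463 m.

2.463


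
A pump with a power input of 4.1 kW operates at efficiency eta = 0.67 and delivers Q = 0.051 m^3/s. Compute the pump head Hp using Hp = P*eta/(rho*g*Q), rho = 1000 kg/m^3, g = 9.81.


Pump head formula: Hp = P * eta / (rho * g * Q).
Numerator: P * eta = 4.1 * 1000 * 0.67 = 2747.0 W.
Denominator: rho * g * Q = 1000 * 9.81 * 0.051 = 500.31.
Hp = 2747.0 / 500.31 = 5.49 m.

5.49


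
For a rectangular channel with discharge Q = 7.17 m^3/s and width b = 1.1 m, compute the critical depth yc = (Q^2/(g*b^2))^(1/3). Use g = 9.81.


Using yc = (Q^2 / (g * b^2))^(1/3):
Q^2 = 7.17^2 = 51.41.
g * b^2 = 9.81 * 1.1^2 = 9.81 * 1.21 = 11.87.
Q^2 / (g*b^2) = 51.41 / 11.87 = 4.3311.
yc = 4.3311^(1/3) = 1.63 m.

1.63
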